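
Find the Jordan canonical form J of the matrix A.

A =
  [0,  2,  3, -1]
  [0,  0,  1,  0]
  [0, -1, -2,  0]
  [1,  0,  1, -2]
J_3(-1) ⊕ J_1(-1)

The characteristic polynomial is
  det(x·I − A) = x^4 + 4*x^3 + 6*x^2 + 4*x + 1 = (x + 1)^4

Eigenvalues and multiplicities (the geometric multiplicity of λ is n − rank(A − λI), which equals the number of Jordan blocks for λ):
  λ = -1: algebraic multiplicity = 4, geometric multiplicity = 2

Determining the block sizes for each eigenvalue:
  λ = -1: with am = 4 and gm = 2, the partition is not yet determined (e.g. several partitions of 4 into 2 parts exist). Let N = A − (-1)·I. Computing rank(N^1) = 2, rank(N^2) = 1, rank(N^3) = 0; the number of blocks of size ≥ j is rank(N^{j−1}) − rank(N^j), giving [2, 1, 1]. So we have 1 block(s) of size 3, 1 block(s) of size 1 → block sizes [3, 1]

Assembling the blocks gives a Jordan form
J =
  [-1,  1,  0,  0]
  [ 0, -1,  1,  0]
  [ 0,  0, -1,  0]
  [ 0,  0,  0, -1]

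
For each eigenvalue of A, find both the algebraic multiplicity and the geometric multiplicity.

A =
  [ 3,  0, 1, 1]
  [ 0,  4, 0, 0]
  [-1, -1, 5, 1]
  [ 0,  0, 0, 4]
λ = 4: alg = 4, geom = 2

Step 1 — factor the characteristic polynomial to read off the algebraic multiplicities:
  χ_A(x) = (x - 4)^4

Step 2 — compute geometric multiplicities via the rank-nullity identity g(λ) = n − rank(A − λI):
  rank(A − (4)·I) = 2, so dim ker(A − (4)·I) = n − 2 = 2

Summary:
  λ = 4: algebraic multiplicity = 4, geometric multiplicity = 2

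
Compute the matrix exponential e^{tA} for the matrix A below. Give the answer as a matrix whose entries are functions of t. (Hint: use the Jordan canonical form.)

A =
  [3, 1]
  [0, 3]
e^{tA} =
  [exp(3*t), t*exp(3*t)]
  [0, exp(3*t)]

Strategy: write A = P · J · P⁻¹ where J is a Jordan canonical form, so e^{tA} = P · e^{tJ} · P⁻¹, and e^{tJ} can be computed block-by-block.

A has Jordan form
J =
  [3, 1]
  [0, 3]
(up to reordering of blocks).

Per-block formulas:
  For a 2×2 Jordan block J_2(3): exp(t · J_2(3)) = e^(3t)·(I + t·N), where N is the 2×2 nilpotent shift.

After assembling e^{tJ} and conjugating by P, we get:

e^{tA} =
  [exp(3*t), t*exp(3*t)]
  [0, exp(3*t)]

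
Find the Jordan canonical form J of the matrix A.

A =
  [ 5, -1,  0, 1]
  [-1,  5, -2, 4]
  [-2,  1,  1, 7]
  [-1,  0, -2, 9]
J_3(5) ⊕ J_1(5)

The characteristic polynomial is
  det(x·I − A) = x^4 - 20*x^3 + 150*x^2 - 500*x + 625 = (x - 5)^4

Eigenvalues and multiplicities (the geometric multiplicity of λ is n − rank(A − λI), which equals the number of Jordan blocks for λ):
  λ = 5: algebraic multiplicity = 4, geometric multiplicity = 2

Determining the block sizes for each eigenvalue:
  λ = 5: with am = 4 and gm = 2, the partition is not yet determined (e.g. several partitions of 4 into 2 parts exist). Let N = A − (5)·I. Computing rank(N^1) = 2, rank(N^2) = 1, rank(N^3) = 0; the number of blocks of size ≥ j is rank(N^{j−1}) − rank(N^j), giving [2, 1, 1]. So we have 1 block(s) of size 3, 1 block(s) of size 1 → block sizes [3, 1]

Assembling the blocks gives a Jordan form
J =
  [5, 1, 0, 0]
  [0, 5, 1, 0]
  [0, 0, 5, 0]
  [0, 0, 0, 5]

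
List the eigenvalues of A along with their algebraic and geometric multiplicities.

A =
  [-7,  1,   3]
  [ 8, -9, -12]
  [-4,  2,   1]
λ = -5: alg = 3, geom = 2

Step 1 — factor the characteristic polynomial to read off the algebraic multiplicities:
  χ_A(x) = (x + 5)^3

Step 2 — compute geometric multiplicities via the rank-nullity identity g(λ) = n − rank(A − λI):
  rank(A − (-5)·I) = 1, so dim ker(A − (-5)·I) = n − 1 = 2

Summary:
  λ = -5: algebraic multiplicity = 3, geometric multiplicity = 2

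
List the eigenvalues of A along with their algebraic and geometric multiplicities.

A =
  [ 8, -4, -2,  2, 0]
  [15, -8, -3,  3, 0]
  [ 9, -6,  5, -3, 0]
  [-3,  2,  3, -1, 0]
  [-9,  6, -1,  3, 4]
λ = -2: alg = 1, geom = 1; λ = 2: alg = 3, geom = 2; λ = 4: alg = 1, geom = 1

Step 1 — factor the characteristic polynomial to read off the algebraic multiplicities:
  χ_A(x) = (x - 4)*(x - 2)^3*(x + 2)

Step 2 — compute geometric multiplicities via the rank-nullity identity g(λ) = n − rank(A − λI):
  rank(A − (-2)·I) = 4, so dim ker(A − (-2)·I) = n − 4 = 1
  rank(A − (2)·I) = 3, so dim ker(A − (2)·I) = n − 3 = 2
  rank(A − (4)·I) = 4, so dim ker(A − (4)·I) = n − 4 = 1

Summary:
  λ = -2: algebraic multiplicity = 1, geometric multiplicity = 1
  λ = 2: algebraic multiplicity = 3, geometric multiplicity = 2
  λ = 4: algebraic multiplicity = 1, geometric multiplicity = 1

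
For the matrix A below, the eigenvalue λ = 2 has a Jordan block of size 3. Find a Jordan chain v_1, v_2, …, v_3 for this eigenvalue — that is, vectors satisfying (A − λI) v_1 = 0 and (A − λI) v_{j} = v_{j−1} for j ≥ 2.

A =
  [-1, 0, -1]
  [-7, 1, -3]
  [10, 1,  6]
A Jordan chain for λ = 2 of length 3:
v_1 = (-1, -2, 3)ᵀ
v_2 = (-3, -7, 10)ᵀ
v_3 = (1, 0, 0)ᵀ

Let N = A − (2)·I. We want v_3 with N^3 v_3 = 0 but N^2 v_3 ≠ 0; then v_{j-1} := N · v_j for j = 3, …, 2.

Pick v_3 = (1, 0, 0)ᵀ.
Then v_2 = N · v_3 = (-3, -7, 10)ᵀ.
Then v_1 = N · v_2 = (-1, -2, 3)ᵀ.

Sanity check: (A − (2)·I) v_1 = (0, 0, 0)ᵀ = 0. ✓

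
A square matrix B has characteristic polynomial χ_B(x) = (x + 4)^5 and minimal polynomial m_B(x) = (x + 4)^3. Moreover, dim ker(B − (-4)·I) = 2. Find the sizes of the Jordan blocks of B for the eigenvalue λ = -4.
Block sizes for λ = -4: [3, 2]

Step 1 — from the characteristic polynomial, algebraic multiplicity of λ = -4 is 5. From dim ker(B − (-4)·I) = 2, there are exactly 2 Jordan blocks for λ = -4.
Step 2 — from the minimal polynomial, the factor (x + 4)^3 tells us the largest block for λ = -4 has size 3.
Step 3 — with total size 5, 2 blocks, and largest block 3, the block sizes (in nonincreasing order) are [3, 2].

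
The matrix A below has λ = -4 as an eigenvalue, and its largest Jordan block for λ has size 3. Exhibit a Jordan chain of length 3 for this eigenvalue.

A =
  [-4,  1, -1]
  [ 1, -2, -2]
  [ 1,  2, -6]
A Jordan chain for λ = -4 of length 3:
v_1 = (0, 1, 1)ᵀ
v_2 = (1, 2, 2)ᵀ
v_3 = (0, 1, 0)ᵀ

Let N = A − (-4)·I. We want v_3 with N^3 v_3 = 0 but N^2 v_3 ≠ 0; then v_{j-1} := N · v_j for j = 3, …, 2.

Pick v_3 = (0, 1, 0)ᵀ.
Then v_2 = N · v_3 = (1, 2, 2)ᵀ.
Then v_1 = N · v_2 = (0, 1, 1)ᵀ.

Sanity check: (A − (-4)·I) v_1 = (0, 0, 0)ᵀ = 0. ✓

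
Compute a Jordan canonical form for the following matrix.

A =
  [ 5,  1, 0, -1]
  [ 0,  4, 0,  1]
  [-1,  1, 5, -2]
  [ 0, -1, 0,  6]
J_2(5) ⊕ J_2(5)

The characteristic polynomial is
  det(x·I − A) = x^4 - 20*x^3 + 150*x^2 - 500*x + 625 = (x - 5)^4

Eigenvalues and multiplicities (the geometric multiplicity of λ is n − rank(A − λI), which equals the number of Jordan blocks for λ):
  λ = 5: algebraic multiplicity = 4, geometric multiplicity = 2

Determining the block sizes for each eigenvalue:
  λ = 5: with am = 4 and gm = 2, the partition is not yet determined (e.g. several partitions of 4 into 2 parts exist). Let N = A − (5)·I. Computing rank(N^1) = 2, rank(N^2) = 0; the number of blocks of size ≥ j is rank(N^{j−1}) − rank(N^j), giving [2, 2]. So we have 2 block(s) of size 2 → block sizes [2, 2]

Assembling the blocks gives a Jordan form
J =
  [5, 1, 0, 0]
  [0, 5, 0, 0]
  [0, 0, 5, 1]
  [0, 0, 0, 5]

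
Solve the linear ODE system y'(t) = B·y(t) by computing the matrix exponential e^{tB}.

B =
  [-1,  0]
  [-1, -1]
e^{tB} =
  [exp(-t), 0]
  [-t*exp(-t), exp(-t)]

Strategy: write B = P · J · P⁻¹ where J is a Jordan canonical form, so e^{tB} = P · e^{tJ} · P⁻¹, and e^{tJ} can be computed block-by-block.

B has Jordan form
J =
  [-1,  1]
  [ 0, -1]
(up to reordering of blocks).

Per-block formulas:
  For a 2×2 Jordan block J_2(-1): exp(t · J_2(-1)) = e^(-1t)·(I + t·N), where N is the 2×2 nilpotent shift.

After assembling e^{tJ} and conjugating by P, we get:

e^{tB} =
  [exp(-t), 0]
  [-t*exp(-t), exp(-t)]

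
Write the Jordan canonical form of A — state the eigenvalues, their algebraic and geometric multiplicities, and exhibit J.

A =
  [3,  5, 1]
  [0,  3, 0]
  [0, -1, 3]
J_3(3)

The characteristic polynomial is
  det(x·I − A) = x^3 - 9*x^2 + 27*x - 27 = (x - 3)^3

Eigenvalues and multiplicities (the geometric multiplicity of λ is n − rank(A − λI), which equals the number of Jordan blocks for λ):
  λ = 3: algebraic multiplicity = 3, geometric multiplicity = 1

Determining the block sizes for each eigenvalue:
  λ = 3: one block (gm = 1), so the single block has size am = 3 → block sizes [3]

Assembling the blocks gives a Jordan form
J =
  [3, 1, 0]
  [0, 3, 1]
  [0, 0, 3]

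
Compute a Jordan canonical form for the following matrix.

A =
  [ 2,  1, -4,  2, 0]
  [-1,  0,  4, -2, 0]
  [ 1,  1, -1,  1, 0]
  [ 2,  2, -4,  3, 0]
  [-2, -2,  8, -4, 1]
J_2(1) ⊕ J_2(1) ⊕ J_1(1)

The characteristic polynomial is
  det(x·I − A) = x^5 - 5*x^4 + 10*x^3 - 10*x^2 + 5*x - 1 = (x - 1)^5

Eigenvalues and multiplicities (the geometric multiplicity of λ is n − rank(A − λI), which equals the number of Jordan blocks for λ):
  λ = 1: algebraic multiplicity = 5, geometric multiplicity = 3

Determining the block sizes for each eigenvalue:
  λ = 1: with am = 5 and gm = 3, the partition is not yet determined (e.g. several partitions of 5 into 3 parts exist). Let N = A − (1)·I. Computing rank(N^1) = 2, rank(N^2) = 0; the number of blocks of size ≥ j is rank(N^{j−1}) − rank(N^j), giving [3, 2]. So we have 2 block(s) of size 2, 1 block(s) of size 1 → block sizes [2, 2, 1]

Assembling the blocks gives a Jordan form
J =
  [1, 1, 0, 0, 0]
  [0, 1, 0, 0, 0]
  [0, 0, 1, 1, 0]
  [0, 0, 0, 1, 0]
  [0, 0, 0, 0, 1]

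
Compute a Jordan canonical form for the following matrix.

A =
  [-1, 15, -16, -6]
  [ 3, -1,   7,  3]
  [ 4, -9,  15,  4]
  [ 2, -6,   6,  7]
J_3(5) ⊕ J_1(5)

The characteristic polynomial is
  det(x·I − A) = x^4 - 20*x^3 + 150*x^2 - 500*x + 625 = (x - 5)^4

Eigenvalues and multiplicities (the geometric multiplicity of λ is n − rank(A − λI), which equals the number of Jordan blocks for λ):
  λ = 5: algebraic multiplicity = 4, geometric multiplicity = 2

Determining the block sizes for each eigenvalue:
  λ = 5: with am = 4 and gm = 2, the partition is not yet determined (e.g. several partitions of 4 into 2 parts exist). Let N = A − (5)·I. Computing rank(N^1) = 2, rank(N^2) = 1, rank(N^3) = 0; the number of blocks of size ≥ j is rank(N^{j−1}) − rank(N^j), giving [2, 1, 1]. So we have 1 block(s) of size 3, 1 block(s) of size 1 → block sizes [3, 1]

Assembling the blocks gives a Jordan form
J =
  [5, 1, 0, 0]
  [0, 5, 1, 0]
  [0, 0, 5, 0]
  [0, 0, 0, 5]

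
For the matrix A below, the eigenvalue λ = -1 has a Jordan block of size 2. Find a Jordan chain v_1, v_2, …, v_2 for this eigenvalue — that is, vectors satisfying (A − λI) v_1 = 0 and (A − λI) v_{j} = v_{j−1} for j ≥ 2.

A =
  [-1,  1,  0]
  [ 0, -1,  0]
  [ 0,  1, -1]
A Jordan chain for λ = -1 of length 2:
v_1 = (1, 0, 1)ᵀ
v_2 = (0, 1, 0)ᵀ

Let N = A − (-1)·I. We want v_2 with N^2 v_2 = 0 but N^1 v_2 ≠ 0; then v_{j-1} := N · v_j for j = 2, …, 2.

Pick v_2 = (0, 1, 0)ᵀ.
Then v_1 = N · v_2 = (1, 0, 1)ᵀ.

Sanity check: (A − (-1)·I) v_1 = (0, 0, 0)ᵀ = 0. ✓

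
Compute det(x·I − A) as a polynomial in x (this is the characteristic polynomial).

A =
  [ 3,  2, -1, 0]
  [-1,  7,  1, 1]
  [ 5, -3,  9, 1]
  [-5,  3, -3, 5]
x^4 - 24*x^3 + 216*x^2 - 864*x + 1296

Expanding det(x·I − A) (e.g. by cofactor expansion or by noting that A is similar to its Jordan form J, which has the same characteristic polynomial as A) gives
  χ_A(x) = x^4 - 24*x^3 + 216*x^2 - 864*x + 1296
which factors as (x - 6)^4. The eigenvalues (with algebraic multiplicities) are λ = 6 with multiplicity 4.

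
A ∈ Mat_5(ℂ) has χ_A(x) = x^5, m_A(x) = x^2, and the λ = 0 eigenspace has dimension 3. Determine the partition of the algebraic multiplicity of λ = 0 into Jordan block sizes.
Block sizes for λ = 0: [2, 2, 1]

Step 1 — from the characteristic polynomial, algebraic multiplicity of λ = 0 is 5. From dim ker(A − (0)·I) = 3, there are exactly 3 Jordan blocks for λ = 0.
Step 2 — from the minimal polynomial, the factor (x − 0)^2 tells us the largest block for λ = 0 has size 2.
Step 3 — with total size 5, 3 blocks, and largest block 2, the block sizes (in nonincreasing order) are [2, 2, 1].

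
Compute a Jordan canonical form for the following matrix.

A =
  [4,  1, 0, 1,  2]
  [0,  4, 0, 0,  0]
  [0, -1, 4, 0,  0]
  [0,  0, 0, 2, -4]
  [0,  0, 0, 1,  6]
J_2(4) ⊕ J_2(4) ⊕ J_1(4)

The characteristic polynomial is
  det(x·I − A) = x^5 - 20*x^4 + 160*x^3 - 640*x^2 + 1280*x - 1024 = (x - 4)^5

Eigenvalues and multiplicities (the geometric multiplicity of λ is n − rank(A − λI), which equals the number of Jordan blocks for λ):
  λ = 4: algebraic multiplicity = 5, geometric multiplicity = 3

Determining the block sizes for each eigenvalue:
  λ = 4: with am = 5 and gm = 3, the partition is not yet determined (e.g. several partitions of 5 into 3 parts exist). Let N = A − (4)·I. Computing rank(N^1) = 2, rank(N^2) = 0; the number of blocks of size ≥ j is rank(N^{j−1}) − rank(N^j), giving [3, 2]. So we have 2 block(s) of size 2, 1 block(s) of size 1 → block sizes [2, 2, 1]

Assembling the blocks gives a Jordan form
J =
  [4, 1, 0, 0, 0]
  [0, 4, 0, 0, 0]
  [0, 0, 4, 1, 0]
  [0, 0, 0, 4, 0]
  [0, 0, 0, 0, 4]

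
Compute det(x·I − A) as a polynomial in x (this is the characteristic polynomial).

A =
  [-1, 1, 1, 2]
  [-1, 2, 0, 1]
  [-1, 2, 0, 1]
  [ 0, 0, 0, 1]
x^4 - 2*x^3 + x^2

Expanding det(x·I − A) (e.g. by cofactor expansion or by noting that A is similar to its Jordan form J, which has the same characteristic polynomial as A) gives
  χ_A(x) = x^4 - 2*x^3 + x^2
which factors as x^2*(x - 1)^2. The eigenvalues (with algebraic multiplicities) are λ = 0 with multiplicity 2, λ = 1 with multiplicity 2.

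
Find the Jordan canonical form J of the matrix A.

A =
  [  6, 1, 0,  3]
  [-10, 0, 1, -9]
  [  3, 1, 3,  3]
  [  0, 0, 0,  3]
J_3(3) ⊕ J_1(3)

The characteristic polynomial is
  det(x·I − A) = x^4 - 12*x^3 + 54*x^2 - 108*x + 81 = (x - 3)^4

Eigenvalues and multiplicities (the geometric multiplicity of λ is n − rank(A − λI), which equals the number of Jordan blocks for λ):
  λ = 3: algebraic multiplicity = 4, geometric multiplicity = 2

Determining the block sizes for each eigenvalue:
  λ = 3: with am = 4 and gm = 2, the partition is not yet determined (e.g. several partitions of 4 into 2 parts exist). Let N = A − (3)·I. Computing rank(N^1) = 2, rank(N^2) = 1, rank(N^3) = 0; the number of blocks of size ≥ j is rank(N^{j−1}) − rank(N^j), giving [2, 1, 1]. So we have 1 block(s) of size 3, 1 block(s) of size 1 → block sizes [3, 1]

Assembling the blocks gives a Jordan form
J =
  [3, 1, 0, 0]
  [0, 3, 1, 0]
  [0, 0, 3, 0]
  [0, 0, 0, 3]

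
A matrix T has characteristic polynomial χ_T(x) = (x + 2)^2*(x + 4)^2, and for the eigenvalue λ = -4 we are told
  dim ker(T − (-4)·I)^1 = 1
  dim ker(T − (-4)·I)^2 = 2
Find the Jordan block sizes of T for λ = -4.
Block sizes for λ = -4: [2]

From the dimensions of kernels of powers, the number of Jordan blocks of size at least j is d_j − d_{j−1} where d_j = dim ker(N^j) (with d_0 = 0). Computing the differences gives [1, 1].
The number of blocks of size exactly k is (#blocks of size ≥ k) − (#blocks of size ≥ k + 1), so the partition is: 1 block(s) of size 2.
In nonincreasing order the block sizes are [2].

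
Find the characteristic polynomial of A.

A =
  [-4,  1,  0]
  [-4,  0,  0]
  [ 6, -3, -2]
x^3 + 6*x^2 + 12*x + 8

Expanding det(x·I − A) (e.g. by cofactor expansion or by noting that A is similar to its Jordan form J, which has the same characteristic polynomial as A) gives
  χ_A(x) = x^3 + 6*x^2 + 12*x + 8
which factors as (x + 2)^3. The eigenvalues (with algebraic multiplicities) are λ = -2 with multiplicity 3.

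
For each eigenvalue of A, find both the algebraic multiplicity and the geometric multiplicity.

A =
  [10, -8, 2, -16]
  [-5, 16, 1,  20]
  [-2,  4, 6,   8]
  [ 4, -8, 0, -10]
λ = 4: alg = 1, geom = 1; λ = 6: alg = 3, geom = 2

Step 1 — factor the characteristic polynomial to read off the algebraic multiplicities:
  χ_A(x) = (x - 6)^3*(x - 4)

Step 2 — compute geometric multiplicities via the rank-nullity identity g(λ) = n − rank(A − λI):
  rank(A − (4)·I) = 3, so dim ker(A − (4)·I) = n − 3 = 1
  rank(A − (6)·I) = 2, so dim ker(A − (6)·I) = n − 2 = 2

Summary:
  λ = 4: algebraic multiplicity = 1, geometric multiplicity = 1
  λ = 6: algebraic multiplicity = 3, geometric multiplicity = 2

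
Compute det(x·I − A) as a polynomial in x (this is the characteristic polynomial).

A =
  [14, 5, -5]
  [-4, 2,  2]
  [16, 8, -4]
x^3 - 12*x^2 + 48*x - 64

Expanding det(x·I − A) (e.g. by cofactor expansion or by noting that A is similar to its Jordan form J, which has the same characteristic polynomial as A) gives
  χ_A(x) = x^3 - 12*x^2 + 48*x - 64
which factors as (x - 4)^3. The eigenvalues (with algebraic multiplicities) are λ = 4 with multiplicity 3.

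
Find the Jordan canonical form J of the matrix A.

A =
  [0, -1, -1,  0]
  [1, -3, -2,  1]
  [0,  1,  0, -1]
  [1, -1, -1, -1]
J_2(-1) ⊕ J_2(-1)

The characteristic polynomial is
  det(x·I − A) = x^4 + 4*x^3 + 6*x^2 + 4*x + 1 = (x + 1)^4

Eigenvalues and multiplicities (the geometric multiplicity of λ is n − rank(A − λI), which equals the number of Jordan blocks for λ):
  λ = -1: algebraic multiplicity = 4, geometric multiplicity = 2

Determining the block sizes for each eigenvalue:
  λ = -1: with am = 4 and gm = 2, the partition is not yet determined (e.g. several partitions of 4 into 2 parts exist). Let N = A − (-1)·I. Computing rank(N^1) = 2, rank(N^2) = 0; the number of blocks of size ≥ j is rank(N^{j−1}) − rank(N^j), giving [2, 2]. So we have 2 block(s) of size 2 → block sizes [2, 2]

Assembling the blocks gives a Jordan form
J =
  [-1,  1,  0,  0]
  [ 0, -1,  0,  0]
  [ 0,  0, -1,  1]
  [ 0,  0,  0, -1]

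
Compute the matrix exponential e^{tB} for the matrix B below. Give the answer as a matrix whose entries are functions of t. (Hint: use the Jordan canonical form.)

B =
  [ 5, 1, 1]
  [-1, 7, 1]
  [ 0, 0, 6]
e^{tB} =
  [-t*exp(6*t) + exp(6*t), t*exp(6*t), t*exp(6*t)]
  [-t*exp(6*t), t*exp(6*t) + exp(6*t), t*exp(6*t)]
  [0, 0, exp(6*t)]

Strategy: write B = P · J · P⁻¹ where J is a Jordan canonical form, so e^{tB} = P · e^{tJ} · P⁻¹, and e^{tJ} can be computed block-by-block.

B has Jordan form
J =
  [6, 1, 0]
  [0, 6, 0]
  [0, 0, 6]
(up to reordering of blocks).

Per-block formulas:
  For a 2×2 Jordan block J_2(6): exp(t · J_2(6)) = e^(6t)·(I + t·N), where N is the 2×2 nilpotent shift.
  For a 1×1 block at λ = 6: exp(t · [6]) = [e^(6t)].

After assembling e^{tJ} and conjugating by P, we get:

e^{tB} =
  [-t*exp(6*t) + exp(6*t), t*exp(6*t), t*exp(6*t)]
  [-t*exp(6*t), t*exp(6*t) + exp(6*t), t*exp(6*t)]
  [0, 0, exp(6*t)]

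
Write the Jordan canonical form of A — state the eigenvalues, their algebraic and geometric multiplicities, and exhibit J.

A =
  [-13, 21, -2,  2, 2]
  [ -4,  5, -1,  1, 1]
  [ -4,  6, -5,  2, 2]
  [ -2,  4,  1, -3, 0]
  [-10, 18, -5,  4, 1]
J_3(-3) ⊕ J_2(-3)

The characteristic polynomial is
  det(x·I − A) = x^5 + 15*x^4 + 90*x^3 + 270*x^2 + 405*x + 243 = (x + 3)^5

Eigenvalues and multiplicities (the geometric multiplicity of λ is n − rank(A − λI), which equals the number of Jordan blocks for λ):
  λ = -3: algebraic multiplicity = 5, geometric multiplicity = 2

Determining the block sizes for each eigenvalue:
  λ = -3: with am = 5 and gm = 2, the partition is not yet determined (e.g. several partitions of 5 into 2 parts exist). Let N = A − (-3)·I. Computing rank(N^1) = 3, rank(N^2) = 1, rank(N^3) = 0; the number of blocks of size ≥ j is rank(N^{j−1}) − rank(N^j), giving [2, 2, 1]. So we have 1 block(s) of size 3, 1 block(s) of size 2 → block sizes [3, 2]

Assembling the blocks gives a Jordan form
J =
  [-3,  1,  0,  0,  0]
  [ 0, -3,  1,  0,  0]
  [ 0,  0, -3,  0,  0]
  [ 0,  0,  0, -3,  1]
  [ 0,  0,  0,  0, -3]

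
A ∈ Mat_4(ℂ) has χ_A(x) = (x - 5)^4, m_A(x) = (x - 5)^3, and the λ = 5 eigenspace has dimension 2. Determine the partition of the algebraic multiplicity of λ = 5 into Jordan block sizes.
Block sizes for λ = 5: [3, 1]

Step 1 — from the characteristic polynomial, algebraic multiplicity of λ = 5 is 4. From dim ker(A − (5)·I) = 2, there are exactly 2 Jordan blocks for λ = 5.
Step 2 — from the minimal polynomial, the factor (x − 5)^3 tells us the largest block for λ = 5 has size 3.
Step 3 — with total size 4, 2 blocks, and largest block 3, the block sizes (in nonincreasing order) are [3, 1].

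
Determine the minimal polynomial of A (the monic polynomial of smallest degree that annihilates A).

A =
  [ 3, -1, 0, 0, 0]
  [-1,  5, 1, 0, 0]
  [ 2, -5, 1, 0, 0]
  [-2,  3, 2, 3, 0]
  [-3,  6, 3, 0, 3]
x^3 - 9*x^2 + 27*x - 27

The characteristic polynomial is χ_A(x) = (x - 3)^5, so the eigenvalues are known. The minimal polynomial is
  m_A(x) = Π_λ (x − λ)^{k_λ}
where k_λ is the size of the *largest* Jordan block for λ (equivalently, the smallest k with (A − λI)^k v = 0 for every generalised eigenvector v of λ).

  λ = 3: largest Jordan block has size 3, contributing (x − 3)^3

So m_A(x) = (x - 3)^3 = x^3 - 9*x^2 + 27*x - 27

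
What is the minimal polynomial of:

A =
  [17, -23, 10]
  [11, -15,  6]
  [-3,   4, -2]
x^3

The characteristic polynomial is χ_A(x) = x^3, so the eigenvalues are known. The minimal polynomial is
  m_A(x) = Π_λ (x − λ)^{k_λ}
where k_λ is the size of the *largest* Jordan block for λ (equivalently, the smallest k with (A − λI)^k v = 0 for every generalised eigenvector v of λ).

  λ = 0: largest Jordan block has size 3, contributing (x − 0)^3

So m_A(x) = x^3 = x^3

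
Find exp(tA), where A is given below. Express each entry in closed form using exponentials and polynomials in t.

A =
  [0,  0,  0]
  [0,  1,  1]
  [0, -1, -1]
e^{tA} =
  [1, 0, 0]
  [0, t + 1, t]
  [0, -t, 1 - t]

Strategy: write A = P · J · P⁻¹ where J is a Jordan canonical form, so e^{tA} = P · e^{tJ} · P⁻¹, and e^{tJ} can be computed block-by-block.

A has Jordan form
J =
  [0, 1, 0]
  [0, 0, 0]
  [0, 0, 0]
(up to reordering of blocks).

Per-block formulas:
  For a 1×1 block at λ = 0: exp(t · [0]) = [e^(0t)].
  For a 2×2 Jordan block J_2(0): exp(t · J_2(0)) = e^(0t)·(I + t·N), where N is the 2×2 nilpotent shift.

After assembling e^{tJ} and conjugating by P, we get:

e^{tA} =
  [1, 0, 0]
  [0, t + 1, t]
  [0, -t, 1 - t]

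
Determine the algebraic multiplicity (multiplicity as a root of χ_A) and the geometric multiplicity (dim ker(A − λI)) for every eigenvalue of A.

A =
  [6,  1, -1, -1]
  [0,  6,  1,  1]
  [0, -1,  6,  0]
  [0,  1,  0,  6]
λ = 6: alg = 4, geom = 2

Step 1 — factor the characteristic polynomial to read off the algebraic multiplicities:
  χ_A(x) = (x - 6)^4

Step 2 — compute geometric multiplicities via the rank-nullity identity g(λ) = n − rank(A − λI):
  rank(A − (6)·I) = 2, so dim ker(A − (6)·I) = n − 2 = 2

Summary:
  λ = 6: algebraic multiplicity = 4, geometric multiplicity = 2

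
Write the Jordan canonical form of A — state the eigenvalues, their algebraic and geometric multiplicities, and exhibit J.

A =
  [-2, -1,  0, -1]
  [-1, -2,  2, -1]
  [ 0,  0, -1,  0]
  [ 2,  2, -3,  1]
J_3(-1) ⊕ J_1(-1)

The characteristic polynomial is
  det(x·I − A) = x^4 + 4*x^3 + 6*x^2 + 4*x + 1 = (x + 1)^4

Eigenvalues and multiplicities (the geometric multiplicity of λ is n − rank(A − λI), which equals the number of Jordan blocks for λ):
  λ = -1: algebraic multiplicity = 4, geometric multiplicity = 2

Determining the block sizes for each eigenvalue:
  λ = -1: with am = 4 and gm = 2, the partition is not yet determined (e.g. several partitions of 4 into 2 parts exist). Let N = A − (-1)·I. Computing rank(N^1) = 2, rank(N^2) = 1, rank(N^3) = 0; the number of blocks of size ≥ j is rank(N^{j−1}) − rank(N^j), giving [2, 1, 1]. So we have 1 block(s) of size 3, 1 block(s) of size 1 → block sizes [3, 1]

Assembling the blocks gives a Jordan form
J =
  [-1,  1,  0,  0]
  [ 0, -1,  1,  0]
  [ 0,  0, -1,  0]
  [ 0,  0,  0, -1]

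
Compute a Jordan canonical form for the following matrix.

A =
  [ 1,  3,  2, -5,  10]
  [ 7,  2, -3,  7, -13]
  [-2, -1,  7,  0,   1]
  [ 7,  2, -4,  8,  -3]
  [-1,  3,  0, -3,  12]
J_3(6) ⊕ J_2(6)

The characteristic polynomial is
  det(x·I − A) = x^5 - 30*x^4 + 360*x^3 - 2160*x^2 + 6480*x - 7776 = (x - 6)^5

Eigenvalues and multiplicities (the geometric multiplicity of λ is n − rank(A − λI), which equals the number of Jordan blocks for λ):
  λ = 6: algebraic multiplicity = 5, geometric multiplicity = 2

Determining the block sizes for each eigenvalue:
  λ = 6: with am = 5 and gm = 2, the partition is not yet determined (e.g. several partitions of 5 into 2 parts exist). Let N = A − (6)·I. Computing rank(N^1) = 3, rank(N^2) = 1, rank(N^3) = 0; the number of blocks of size ≥ j is rank(N^{j−1}) − rank(N^j), giving [2, 2, 1]. So we have 1 block(s) of size 3, 1 block(s) of size 2 → block sizes [3, 2]

Assembling the blocks gives a Jordan form
J =
  [6, 1, 0, 0, 0]
  [0, 6, 1, 0, 0]
  [0, 0, 6, 0, 0]
  [0, 0, 0, 6, 1]
  [0, 0, 0, 0, 6]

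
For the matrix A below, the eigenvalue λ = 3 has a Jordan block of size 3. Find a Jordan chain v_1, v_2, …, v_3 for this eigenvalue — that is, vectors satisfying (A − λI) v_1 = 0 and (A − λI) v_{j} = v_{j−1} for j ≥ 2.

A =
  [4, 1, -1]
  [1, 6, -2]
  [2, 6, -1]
A Jordan chain for λ = 3 of length 3:
v_1 = (-2, -2, -4)ᵀ
v_2 = (1, 3, 6)ᵀ
v_3 = (0, 1, 0)ᵀ

Let N = A − (3)·I. We want v_3 with N^3 v_3 = 0 but N^2 v_3 ≠ 0; then v_{j-1} := N · v_j for j = 3, …, 2.

Pick v_3 = (0, 1, 0)ᵀ.
Then v_2 = N · v_3 = (1, 3, 6)ᵀ.
Then v_1 = N · v_2 = (-2, -2, -4)ᵀ.

Sanity check: (A − (3)·I) v_1 = (0, 0, 0)ᵀ = 0. ✓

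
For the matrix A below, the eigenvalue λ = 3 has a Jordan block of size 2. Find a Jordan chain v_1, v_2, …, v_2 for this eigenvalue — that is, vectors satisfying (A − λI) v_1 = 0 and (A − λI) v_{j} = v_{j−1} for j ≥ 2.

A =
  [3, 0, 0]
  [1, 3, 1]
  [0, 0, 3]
A Jordan chain for λ = 3 of length 2:
v_1 = (0, 1, 0)ᵀ
v_2 = (1, 0, 0)ᵀ

Let N = A − (3)·I. We want v_2 with N^2 v_2 = 0 but N^1 v_2 ≠ 0; then v_{j-1} := N · v_j for j = 2, …, 2.

Pick v_2 = (1, 0, 0)ᵀ.
Then v_1 = N · v_2 = (0, 1, 0)ᵀ.

Sanity check: (A − (3)·I) v_1 = (0, 0, 0)ᵀ = 0. ✓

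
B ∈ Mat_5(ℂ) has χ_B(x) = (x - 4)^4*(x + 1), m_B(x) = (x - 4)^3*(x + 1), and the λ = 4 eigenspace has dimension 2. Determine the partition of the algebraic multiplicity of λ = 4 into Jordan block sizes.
Block sizes for λ = 4: [3, 1]

Step 1 — from the characteristic polynomial, algebraic multiplicity of λ = 4 is 4. From dim ker(B − (4)·I) = 2, there are exactly 2 Jordan blocks for λ = 4.
Step 2 — from the minimal polynomial, the factor (x − 4)^3 tells us the largest block for λ = 4 has size 3.
Step 3 — with total size 4, 2 blocks, and largest block 3, the block sizes (in nonincreasing order) are [3, 1].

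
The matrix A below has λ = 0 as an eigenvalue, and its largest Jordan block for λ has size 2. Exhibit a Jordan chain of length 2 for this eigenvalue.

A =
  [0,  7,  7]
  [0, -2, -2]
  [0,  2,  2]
A Jordan chain for λ = 0 of length 2:
v_1 = (7, -2, 2)ᵀ
v_2 = (0, 1, 0)ᵀ

Let N = A − (0)·I. We want v_2 with N^2 v_2 = 0 but N^1 v_2 ≠ 0; then v_{j-1} := N · v_j for j = 2, …, 2.

Pick v_2 = (0, 1, 0)ᵀ.
Then v_1 = N · v_2 = (7, -2, 2)ᵀ.

Sanity check: (A − (0)·I) v_1 = (0, 0, 0)ᵀ = 0. ✓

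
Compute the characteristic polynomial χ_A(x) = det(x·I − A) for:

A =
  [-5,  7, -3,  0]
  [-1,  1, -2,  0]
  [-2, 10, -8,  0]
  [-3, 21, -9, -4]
x^4 + 16*x^3 + 96*x^2 + 256*x + 256

Expanding det(x·I − A) (e.g. by cofactor expansion or by noting that A is similar to its Jordan form J, which has the same characteristic polynomial as A) gives
  χ_A(x) = x^4 + 16*x^3 + 96*x^2 + 256*x + 256
which factors as (x + 4)^4. The eigenvalues (with algebraic multiplicities) are λ = -4 with multiplicity 4.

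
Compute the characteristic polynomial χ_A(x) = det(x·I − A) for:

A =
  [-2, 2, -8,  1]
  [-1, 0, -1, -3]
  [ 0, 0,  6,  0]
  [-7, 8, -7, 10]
x^4 - 14*x^3 + 61*x^2 - 84*x + 36

Expanding det(x·I − A) (e.g. by cofactor expansion or by noting that A is similar to its Jordan form J, which has the same characteristic polynomial as A) gives
  χ_A(x) = x^4 - 14*x^3 + 61*x^2 - 84*x + 36
which factors as (x - 6)^2*(x - 1)^2. The eigenvalues (with algebraic multiplicities) are λ = 1 with multiplicity 2, λ = 6 with multiplicity 2.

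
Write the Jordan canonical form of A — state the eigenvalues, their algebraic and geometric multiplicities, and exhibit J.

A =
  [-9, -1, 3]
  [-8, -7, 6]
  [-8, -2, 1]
J_2(-5) ⊕ J_1(-5)

The characteristic polynomial is
  det(x·I − A) = x^3 + 15*x^2 + 75*x + 125 = (x + 5)^3

Eigenvalues and multiplicities (the geometric multiplicity of λ is n − rank(A − λI), which equals the number of Jordan blocks for λ):
  λ = -5: algebraic multiplicity = 3, geometric multiplicity = 2

Determining the block sizes for each eigenvalue:
  λ = -5: 2 blocks summing to 3 forces exactly one block of size 2 and the rest size 1 → block sizes [2, 1]

Assembling the blocks gives a Jordan form
J =
  [-5,  1,  0]
  [ 0, -5,  0]
  [ 0,  0, -5]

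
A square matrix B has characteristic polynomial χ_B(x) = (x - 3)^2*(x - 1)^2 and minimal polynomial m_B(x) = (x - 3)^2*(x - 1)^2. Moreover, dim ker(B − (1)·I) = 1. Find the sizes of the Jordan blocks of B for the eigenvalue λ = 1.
Block sizes for λ = 1: [2]

Step 1 — from the characteristic polynomial, algebraic multiplicity of λ = 1 is 2. From dim ker(B − (1)·I) = 1, there are exactly 1 Jordan blocks for λ = 1.
Step 2 — from the minimal polynomial, the factor (x − 1)^2 tells us the largest block for λ = 1 has size 2.
Step 3 — with total size 2, 1 blocks, and largest block 2, the block sizes (in nonincreasing order) are [2].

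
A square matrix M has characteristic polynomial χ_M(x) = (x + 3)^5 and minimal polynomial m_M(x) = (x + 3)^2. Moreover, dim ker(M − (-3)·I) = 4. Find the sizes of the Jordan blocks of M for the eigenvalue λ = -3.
Block sizes for λ = -3: [2, 1, 1, 1]

Step 1 — from the characteristic polynomial, algebraic multiplicity of λ = -3 is 5. From dim ker(M − (-3)·I) = 4, there are exactly 4 Jordan blocks for λ = -3.
Step 2 — from the minimal polynomial, the factor (x + 3)^2 tells us the largest block for λ = -3 has size 2.
Step 3 — with total size 5, 4 blocks, and largest block 2, the block sizes (in nonincreasing order) are [2, 1, 1, 1].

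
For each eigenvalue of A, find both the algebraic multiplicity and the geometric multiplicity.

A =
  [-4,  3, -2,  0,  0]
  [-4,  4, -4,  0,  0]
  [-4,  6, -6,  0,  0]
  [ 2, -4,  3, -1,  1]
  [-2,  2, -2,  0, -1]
λ = -2: alg = 3, geom = 2; λ = -1: alg = 2, geom = 1

Step 1 — factor the characteristic polynomial to read off the algebraic multiplicities:
  χ_A(x) = (x + 1)^2*(x + 2)^3

Step 2 — compute geometric multiplicities via the rank-nullity identity g(λ) = n − rank(A − λI):
  rank(A − (-2)·I) = 3, so dim ker(A − (-2)·I) = n − 3 = 2
  rank(A − (-1)·I) = 4, so dim ker(A − (-1)·I) = n − 4 = 1

Summary:
  λ = -2: algebraic multiplicity = 3, geometric multiplicity = 2
  λ = -1: algebraic multiplicity = 2, geometric multiplicity = 1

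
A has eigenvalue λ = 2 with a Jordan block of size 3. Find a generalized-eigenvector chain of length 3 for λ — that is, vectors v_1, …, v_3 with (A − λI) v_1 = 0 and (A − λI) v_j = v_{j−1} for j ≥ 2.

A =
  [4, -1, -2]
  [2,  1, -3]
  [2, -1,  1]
A Jordan chain for λ = 2 of length 3:
v_1 = (-2, -4, 0)ᵀ
v_2 = (2, 2, 2)ᵀ
v_3 = (1, 0, 0)ᵀ

Let N = A − (2)·I. We want v_3 with N^3 v_3 = 0 but N^2 v_3 ≠ 0; then v_{j-1} := N · v_j for j = 3, …, 2.

Pick v_3 = (1, 0, 0)ᵀ.
Then v_2 = N · v_3 = (2, 2, 2)ᵀ.
Then v_1 = N · v_2 = (-2, -4, 0)ᵀ.

Sanity check: (A − (2)·I) v_1 = (0, 0, 0)ᵀ = 0. ✓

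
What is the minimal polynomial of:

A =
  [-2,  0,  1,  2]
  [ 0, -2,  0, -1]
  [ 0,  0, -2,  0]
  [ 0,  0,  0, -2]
x^2 + 4*x + 4

The characteristic polynomial is χ_A(x) = (x + 2)^4, so the eigenvalues are known. The minimal polynomial is
  m_A(x) = Π_λ (x − λ)^{k_λ}
where k_λ is the size of the *largest* Jordan block for λ (equivalently, the smallest k with (A − λI)^k v = 0 for every generalised eigenvector v of λ).

  λ = -2: largest Jordan block has size 2, contributing (x + 2)^2

So m_A(x) = (x + 2)^2 = x^2 + 4*x + 4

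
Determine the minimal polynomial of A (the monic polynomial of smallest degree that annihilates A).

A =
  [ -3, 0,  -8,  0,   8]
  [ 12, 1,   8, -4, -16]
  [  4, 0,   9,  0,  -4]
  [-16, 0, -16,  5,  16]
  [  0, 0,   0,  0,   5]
x^2 - 6*x + 5

The characteristic polynomial is χ_A(x) = (x - 5)^3*(x - 1)^2, so the eigenvalues are known. The minimal polynomial is
  m_A(x) = Π_λ (x − λ)^{k_λ}
where k_λ is the size of the *largest* Jordan block for λ (equivalently, the smallest k with (A − λI)^k v = 0 for every generalised eigenvector v of λ).

  λ = 1: largest Jordan block has size 1, contributing (x − 1)
  λ = 5: largest Jordan block has size 1, contributing (x − 5)

So m_A(x) = (x - 5)*(x - 1) = x^2 - 6*x + 5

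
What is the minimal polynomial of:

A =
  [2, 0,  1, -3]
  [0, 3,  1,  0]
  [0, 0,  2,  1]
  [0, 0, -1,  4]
x^4 - 11*x^3 + 45*x^2 - 81*x + 54

The characteristic polynomial is χ_A(x) = (x - 3)^3*(x - 2), so the eigenvalues are known. The minimal polynomial is
  m_A(x) = Π_λ (x − λ)^{k_λ}
where k_λ is the size of the *largest* Jordan block for λ (equivalently, the smallest k with (A − λI)^k v = 0 for every generalised eigenvector v of λ).

  λ = 2: largest Jordan block has size 1, contributing (x − 2)
  λ = 3: largest Jordan block has size 3, contributing (x − 3)^3

So m_A(x) = (x - 3)^3*(x - 2) = x^4 - 11*x^3 + 45*x^2 - 81*x + 54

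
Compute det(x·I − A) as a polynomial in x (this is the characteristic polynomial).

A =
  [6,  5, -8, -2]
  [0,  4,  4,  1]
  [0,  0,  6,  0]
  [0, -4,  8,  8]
x^4 - 24*x^3 + 216*x^2 - 864*x + 1296

Expanding det(x·I − A) (e.g. by cofactor expansion or by noting that A is similar to its Jordan form J, which has the same characteristic polynomial as A) gives
  χ_A(x) = x^4 - 24*x^3 + 216*x^2 - 864*x + 1296
which factors as (x - 6)^4. The eigenvalues (with algebraic multiplicities) are λ = 6 with multiplicity 4.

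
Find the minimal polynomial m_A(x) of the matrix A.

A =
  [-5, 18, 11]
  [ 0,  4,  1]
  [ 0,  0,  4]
x^3 - 3*x^2 - 24*x + 80

The characteristic polynomial is χ_A(x) = (x - 4)^2*(x + 5), so the eigenvalues are known. The minimal polynomial is
  m_A(x) = Π_λ (x − λ)^{k_λ}
where k_λ is the size of the *largest* Jordan block for λ (equivalently, the smallest k with (A − λI)^k v = 0 for every generalised eigenvector v of λ).

  λ = -5: largest Jordan block has size 1, contributing (x + 5)
  λ = 4: largest Jordan block has size 2, contributing (x − 4)^2

So m_A(x) = (x - 4)^2*(x + 5) = x^3 - 3*x^2 - 24*x + 80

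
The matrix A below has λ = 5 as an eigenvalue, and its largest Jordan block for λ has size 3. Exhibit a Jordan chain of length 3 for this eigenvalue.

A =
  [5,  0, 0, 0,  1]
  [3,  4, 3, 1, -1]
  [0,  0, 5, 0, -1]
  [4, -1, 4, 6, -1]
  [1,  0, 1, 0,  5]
A Jordan chain for λ = 5 of length 3:
v_1 = (1, 0, -1, 0, 0)ᵀ
v_2 = (0, 3, 0, 4, 1)ᵀ
v_3 = (1, 0, 0, 0, 0)ᵀ

Let N = A − (5)·I. We want v_3 with N^3 v_3 = 0 but N^2 v_3 ≠ 0; then v_{j-1} := N · v_j for j = 3, …, 2.

Pick v_3 = (1, 0, 0, 0, 0)ᵀ.
Then v_2 = N · v_3 = (0, 3, 0, 4, 1)ᵀ.
Then v_1 = N · v_2 = (1, 0, -1, 0, 0)ᵀ.

Sanity check: (A − (5)·I) v_1 = (0, 0, 0, 0, 0)ᵀ = 0. ✓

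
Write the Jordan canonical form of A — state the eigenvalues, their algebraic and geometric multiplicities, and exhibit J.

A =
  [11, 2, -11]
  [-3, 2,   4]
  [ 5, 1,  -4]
J_3(3)

The characteristic polynomial is
  det(x·I − A) = x^3 - 9*x^2 + 27*x - 27 = (x - 3)^3

Eigenvalues and multiplicities (the geometric multiplicity of λ is n − rank(A − λI), which equals the number of Jordan blocks for λ):
  λ = 3: algebraic multiplicity = 3, geometric multiplicity = 1

Determining the block sizes for each eigenvalue:
  λ = 3: one block (gm = 1), so the single block has size am = 3 → block sizes [3]

Assembling the blocks gives a Jordan form
J =
  [3, 1, 0]
  [0, 3, 1]
  [0, 0, 3]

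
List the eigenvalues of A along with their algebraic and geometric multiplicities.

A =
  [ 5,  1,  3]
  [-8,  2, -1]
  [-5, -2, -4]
λ = 1: alg = 3, geom = 1

Step 1 — factor the characteristic polynomial to read off the algebraic multiplicities:
  χ_A(x) = (x - 1)^3

Step 2 — compute geometric multiplicities via the rank-nullity identity g(λ) = n − rank(A − λI):
  rank(A − (1)·I) = 2, so dim ker(A − (1)·I) = n − 2 = 1

Summary:
  λ = 1: algebraic multiplicity = 3, geometric multiplicity = 1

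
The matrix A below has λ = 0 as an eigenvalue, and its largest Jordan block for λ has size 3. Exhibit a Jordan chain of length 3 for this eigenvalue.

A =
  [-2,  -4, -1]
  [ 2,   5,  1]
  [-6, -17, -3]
A Jordan chain for λ = 0 of length 3:
v_1 = (2, 0, -4)ᵀ
v_2 = (-2, 2, -6)ᵀ
v_3 = (1, 0, 0)ᵀ

Let N = A − (0)·I. We want v_3 with N^3 v_3 = 0 but N^2 v_3 ≠ 0; then v_{j-1} := N · v_j for j = 3, …, 2.

Pick v_3 = (1, 0, 0)ᵀ.
Then v_2 = N · v_3 = (-2, 2, -6)ᵀ.
Then v_1 = N · v_2 = (2, 0, -4)ᵀ.

Sanity check: (A − (0)·I) v_1 = (0, 0, 0)ᵀ = 0. ✓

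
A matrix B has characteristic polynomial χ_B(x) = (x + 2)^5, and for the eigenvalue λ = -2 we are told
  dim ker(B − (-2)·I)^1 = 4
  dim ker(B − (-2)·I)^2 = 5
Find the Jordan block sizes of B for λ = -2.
Block sizes for λ = -2: [2, 1, 1, 1]

From the dimensions of kernels of powers, the number of Jordan blocks of size at least j is d_j − d_{j−1} where d_j = dim ker(N^j) (with d_0 = 0). Computing the differences gives [4, 1].
The number of blocks of size exactly k is (#blocks of size ≥ k) − (#blocks of size ≥ k + 1), so the partition is: 3 block(s) of size 1, 1 block(s) of size 2.
In nonincreasing order the block sizes are [2, 1, 1, 1].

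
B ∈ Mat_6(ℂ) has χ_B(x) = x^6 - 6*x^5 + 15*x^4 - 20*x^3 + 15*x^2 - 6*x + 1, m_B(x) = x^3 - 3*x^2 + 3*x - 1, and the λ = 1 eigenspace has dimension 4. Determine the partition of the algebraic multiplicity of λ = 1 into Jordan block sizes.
Block sizes for λ = 1: [3, 1, 1, 1]

Step 1 — from the characteristic polynomial, algebraic multiplicity of λ = 1 is 6. From dim ker(B − (1)·I) = 4, there are exactly 4 Jordan blocks for λ = 1.
Step 2 — from the minimal polynomial, the factor (x − 1)^3 tells us the largest block for λ = 1 has size 3.
Step 3 — with total size 6, 4 blocks, and largest block 3, the block sizes (in nonincreasing order) are [3, 1, 1, 1].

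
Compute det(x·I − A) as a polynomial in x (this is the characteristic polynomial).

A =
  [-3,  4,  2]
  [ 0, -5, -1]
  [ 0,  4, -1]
x^3 + 9*x^2 + 27*x + 27

Expanding det(x·I − A) (e.g. by cofactor expansion or by noting that A is similar to its Jordan form J, which has the same characteristic polynomial as A) gives
  χ_A(x) = x^3 + 9*x^2 + 27*x + 27
which factors as (x + 3)^3. The eigenvalues (with algebraic multiplicities) are λ = -3 with multiplicity 3.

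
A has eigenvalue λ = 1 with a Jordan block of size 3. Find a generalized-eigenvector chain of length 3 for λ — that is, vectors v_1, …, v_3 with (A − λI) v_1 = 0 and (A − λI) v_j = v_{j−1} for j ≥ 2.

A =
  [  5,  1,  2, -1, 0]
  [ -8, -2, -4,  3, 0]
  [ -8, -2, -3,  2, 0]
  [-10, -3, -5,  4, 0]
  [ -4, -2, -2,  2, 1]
A Jordan chain for λ = 1 of length 3:
v_1 = (2, -6, -4, -6, -4)ᵀ
v_2 = (4, -8, -8, -10, -4)ᵀ
v_3 = (1, 0, 0, 0, 0)ᵀ

Let N = A − (1)·I. We want v_3 with N^3 v_3 = 0 but N^2 v_3 ≠ 0; then v_{j-1} := N · v_j for j = 3, …, 2.

Pick v_3 = (1, 0, 0, 0, 0)ᵀ.
Then v_2 = N · v_3 = (4, -8, -8, -10, -4)ᵀ.
Then v_1 = N · v_2 = (2, -6, -4, -6, -4)ᵀ.

Sanity check: (A − (1)·I) v_1 = (0, 0, 0, 0, 0)ᵀ = 0. ✓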